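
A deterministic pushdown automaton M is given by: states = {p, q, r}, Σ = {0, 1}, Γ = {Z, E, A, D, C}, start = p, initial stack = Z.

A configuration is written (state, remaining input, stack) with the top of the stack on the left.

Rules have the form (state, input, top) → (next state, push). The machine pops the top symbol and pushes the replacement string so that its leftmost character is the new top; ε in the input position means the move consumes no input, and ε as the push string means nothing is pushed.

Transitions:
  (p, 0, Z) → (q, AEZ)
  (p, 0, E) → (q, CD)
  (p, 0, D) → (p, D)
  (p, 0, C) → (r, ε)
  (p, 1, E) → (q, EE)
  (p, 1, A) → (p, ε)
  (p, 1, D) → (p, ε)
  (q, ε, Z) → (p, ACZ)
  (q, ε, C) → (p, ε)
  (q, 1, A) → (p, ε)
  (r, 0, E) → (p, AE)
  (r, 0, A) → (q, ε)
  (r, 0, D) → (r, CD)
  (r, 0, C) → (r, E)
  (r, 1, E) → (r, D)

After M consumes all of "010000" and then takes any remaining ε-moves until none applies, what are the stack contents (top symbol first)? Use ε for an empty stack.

DZ

(p, 010000, Z)
  read 0, top Z: go to q, push AEZ → (q, 10000, AEZ)
  read 1, top A: go to p, push ε → (p, 0000, EZ)
  read 0, top E: go to q, push CD → (q, 000, CDZ)
  ε-move, top C: go to p, push ε → (p, 000, DZ)
  read 0, top D: go to p, push D → (p, 00, DZ)
  read 0, top D: go to p, push D → (p, 0, DZ)
  read 0, top D: go to p, push D → (p, ε, DZ)
All input consumed in state p with stack DZ.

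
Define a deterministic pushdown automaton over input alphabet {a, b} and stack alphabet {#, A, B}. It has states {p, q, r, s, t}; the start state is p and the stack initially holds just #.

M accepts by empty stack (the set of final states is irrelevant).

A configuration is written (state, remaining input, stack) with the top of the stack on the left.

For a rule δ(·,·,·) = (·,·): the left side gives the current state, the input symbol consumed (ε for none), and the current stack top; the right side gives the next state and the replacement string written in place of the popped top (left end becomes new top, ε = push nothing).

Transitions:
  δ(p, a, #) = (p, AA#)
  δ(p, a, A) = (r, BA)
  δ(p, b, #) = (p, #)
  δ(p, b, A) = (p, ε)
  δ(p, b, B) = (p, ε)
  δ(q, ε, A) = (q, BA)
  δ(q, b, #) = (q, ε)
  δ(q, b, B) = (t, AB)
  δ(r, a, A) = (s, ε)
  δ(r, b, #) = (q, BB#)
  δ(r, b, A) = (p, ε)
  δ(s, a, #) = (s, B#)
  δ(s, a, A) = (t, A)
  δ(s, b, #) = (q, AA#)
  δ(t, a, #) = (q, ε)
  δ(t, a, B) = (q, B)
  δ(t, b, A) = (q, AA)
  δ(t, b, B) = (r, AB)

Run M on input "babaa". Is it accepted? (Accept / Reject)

(p, babaa, #) ⊢ (p, abaa, #) ⊢ (p, baa, AA#) ⊢ (p, aa, A#) ⊢ (r, a, BA#)
No transition applies at (r, a, BA#); input not fully consumed.

Reject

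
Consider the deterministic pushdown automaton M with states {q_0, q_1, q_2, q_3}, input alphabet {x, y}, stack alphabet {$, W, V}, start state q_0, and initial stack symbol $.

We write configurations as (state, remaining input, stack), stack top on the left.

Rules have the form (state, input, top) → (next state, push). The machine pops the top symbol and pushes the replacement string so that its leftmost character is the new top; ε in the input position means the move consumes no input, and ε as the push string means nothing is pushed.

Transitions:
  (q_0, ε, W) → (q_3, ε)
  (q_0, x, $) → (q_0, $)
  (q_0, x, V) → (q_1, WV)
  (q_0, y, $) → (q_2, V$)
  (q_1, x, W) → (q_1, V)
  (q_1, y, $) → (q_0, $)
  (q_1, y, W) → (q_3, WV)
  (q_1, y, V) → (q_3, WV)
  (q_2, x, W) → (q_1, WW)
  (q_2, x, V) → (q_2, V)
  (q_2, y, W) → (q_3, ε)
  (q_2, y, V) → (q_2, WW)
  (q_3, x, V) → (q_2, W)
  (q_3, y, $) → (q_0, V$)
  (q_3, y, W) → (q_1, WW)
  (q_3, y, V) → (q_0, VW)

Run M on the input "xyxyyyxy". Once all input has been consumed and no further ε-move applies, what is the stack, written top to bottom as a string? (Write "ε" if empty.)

(q_0, xyxyyyxy, $)
  read x, top $: go to q_0, push $ → (q_0, yxyyyxy, $)
  read y, top $: go to q_2, push V$ → (q_2, xyyyxy, V$)
  read x, top V: go to q_2, push V → (q_2, yyyxy, V$)
  read y, top V: go to q_2, push WW → (q_2, yyxy, WW$)
  read y, top W: go to q_3, push ε → (q_3, yxy, W$)
  read y, top W: go to q_1, push WW → (q_1, xy, WW$)
  read x, top W: go to q_1, push V → (q_1, y, VW$)
  read y, top V: go to q_3, push WV → (q_3, ε, WVW$)
All input consumed in state q_3 with stack WVW$.

WVW$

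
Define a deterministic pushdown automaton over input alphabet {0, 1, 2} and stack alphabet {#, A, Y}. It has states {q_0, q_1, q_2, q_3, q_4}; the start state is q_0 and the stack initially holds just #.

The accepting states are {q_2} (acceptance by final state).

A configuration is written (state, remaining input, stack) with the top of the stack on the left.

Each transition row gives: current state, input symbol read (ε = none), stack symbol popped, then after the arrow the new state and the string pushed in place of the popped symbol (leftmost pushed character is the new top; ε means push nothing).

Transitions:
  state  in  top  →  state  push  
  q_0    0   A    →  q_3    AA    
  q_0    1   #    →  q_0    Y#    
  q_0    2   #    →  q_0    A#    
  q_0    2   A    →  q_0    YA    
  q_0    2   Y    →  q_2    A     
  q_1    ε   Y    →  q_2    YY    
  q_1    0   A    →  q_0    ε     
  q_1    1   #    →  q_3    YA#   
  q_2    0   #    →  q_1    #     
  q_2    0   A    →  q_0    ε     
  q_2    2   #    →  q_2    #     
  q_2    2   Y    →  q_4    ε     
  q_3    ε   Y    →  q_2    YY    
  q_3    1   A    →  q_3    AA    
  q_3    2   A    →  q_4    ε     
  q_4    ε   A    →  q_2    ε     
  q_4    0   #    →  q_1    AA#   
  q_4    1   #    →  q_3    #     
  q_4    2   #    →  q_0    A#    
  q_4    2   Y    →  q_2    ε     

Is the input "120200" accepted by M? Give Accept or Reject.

Reject

(q_0, 120200, #)
  read 1, top #: go to q_0, push Y# → (q_0, 20200, Y#)
  read 2, top Y: go to q_2, push A → (q_2, 0200, A#)
  read 0, top A: go to q_0, push ε → (q_0, 200, #)
  read 2, top #: go to q_0, push A# → (q_0, 00, A#)
  read 0, top A: go to q_3, push AA → (q_3, 0, AA#)
No transition applies at (q_3, 0, AA#); input not fully consumed.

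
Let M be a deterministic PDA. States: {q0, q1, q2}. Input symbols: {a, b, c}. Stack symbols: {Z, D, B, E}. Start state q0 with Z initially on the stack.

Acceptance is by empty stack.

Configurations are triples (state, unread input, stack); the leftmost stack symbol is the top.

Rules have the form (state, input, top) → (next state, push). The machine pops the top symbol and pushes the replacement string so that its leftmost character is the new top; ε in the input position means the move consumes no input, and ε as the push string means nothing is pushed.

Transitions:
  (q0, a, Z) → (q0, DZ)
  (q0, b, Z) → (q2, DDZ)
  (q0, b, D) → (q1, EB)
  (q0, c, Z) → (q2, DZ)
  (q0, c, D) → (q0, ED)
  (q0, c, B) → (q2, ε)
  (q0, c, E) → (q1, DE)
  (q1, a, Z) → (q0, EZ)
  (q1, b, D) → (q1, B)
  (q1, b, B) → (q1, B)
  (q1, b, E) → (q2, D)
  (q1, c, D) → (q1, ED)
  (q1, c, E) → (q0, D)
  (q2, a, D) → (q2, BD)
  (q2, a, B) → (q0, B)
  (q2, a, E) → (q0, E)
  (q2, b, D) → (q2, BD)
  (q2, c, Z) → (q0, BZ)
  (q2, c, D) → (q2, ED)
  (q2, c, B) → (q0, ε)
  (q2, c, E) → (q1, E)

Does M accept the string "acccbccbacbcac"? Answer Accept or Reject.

(q0, acccbccbacbcac, Z)
  read a, top Z: go to q0, push DZ → (q0, cccbccbacbcac, DZ)
  read c, top D: go to q0, push ED → (q0, ccbccbacbcac, EDZ)
  read c, top E: go to q1, push DE → (q1, cbccbacbcac, DEDZ)
  read c, top D: go to q1, push ED → (q1, bccbacbcac, EDEDZ)
  read b, top E: go to q2, push D → (q2, ccbacbcac, DDEDZ)
  read c, top D: go to q2, push ED → (q2, cbacbcac, EDDEDZ)
  read c, top E: go to q1, push E → (q1, bacbcac, EDDEDZ)
  read b, top E: go to q2, push D → (q2, acbcac, DDDEDZ)
  read a, top D: go to q2, push BD → (q2, cbcac, BDDDEDZ)
  read c, top B: go to q0, push ε → (q0, bcac, DDDEDZ)
  read b, top D: go to q1, push EB → (q1, cac, EBDDEDZ)
  read c, top E: go to q0, push D → (q0, ac, DBDDEDZ)
No transition applies at (q0, ac, DBDDEDZ); input not fully consumed.

Reject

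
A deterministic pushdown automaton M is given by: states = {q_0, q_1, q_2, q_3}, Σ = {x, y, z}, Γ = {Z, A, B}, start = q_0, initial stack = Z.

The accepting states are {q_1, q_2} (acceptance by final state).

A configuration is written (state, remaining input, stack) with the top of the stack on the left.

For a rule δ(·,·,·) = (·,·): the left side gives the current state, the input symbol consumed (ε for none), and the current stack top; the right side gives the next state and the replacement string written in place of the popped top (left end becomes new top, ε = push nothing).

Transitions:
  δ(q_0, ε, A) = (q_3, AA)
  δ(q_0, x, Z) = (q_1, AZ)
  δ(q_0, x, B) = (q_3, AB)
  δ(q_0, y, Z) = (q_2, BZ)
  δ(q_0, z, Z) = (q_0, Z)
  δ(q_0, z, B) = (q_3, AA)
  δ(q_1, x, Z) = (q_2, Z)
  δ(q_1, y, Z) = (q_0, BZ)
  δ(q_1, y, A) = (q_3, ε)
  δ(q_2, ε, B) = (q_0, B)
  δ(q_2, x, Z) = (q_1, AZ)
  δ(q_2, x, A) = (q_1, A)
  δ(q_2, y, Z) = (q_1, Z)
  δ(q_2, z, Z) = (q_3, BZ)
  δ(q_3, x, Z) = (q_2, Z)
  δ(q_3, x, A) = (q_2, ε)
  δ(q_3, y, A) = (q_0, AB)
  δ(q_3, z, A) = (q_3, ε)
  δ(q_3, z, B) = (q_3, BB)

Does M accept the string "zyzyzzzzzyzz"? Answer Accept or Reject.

Reject

(q_0, zyzyzzzzzyzz, Z)
  read z, top Z: go to q_0, push Z → (q_0, yzyzzzzzyzz, Z)
  read y, top Z: go to q_2, push BZ → (q_2, zyzzzzzyzz, BZ)
  ε-move, top B: go to q_0, push B → (q_0, zyzzzzzyzz, BZ)
  read z, top B: go to q_3, push AA → (q_3, yzzzzzyzz, AAZ)
  read y, top A: go to q_0, push AB → (q_0, zzzzzyzz, ABAZ)
  ε-move, top A: go to q_3, push AA → (q_3, zzzzzyzz, AABAZ)
  read z, top A: go to q_3, push ε → (q_3, zzzzyzz, ABAZ)
  read z, top A: go to q_3, push ε → (q_3, zzzyzz, BAZ)
  read z, top B: go to q_3, push BB → (q_3, zzyzz, BBAZ)
  read z, top B: go to q_3, push BB → (q_3, zyzz, BBBAZ)
  read z, top B: go to q_3, push BB → (q_3, yzz, BBBBAZ)
No transition applies at (q_3, yzz, BBBBAZ); input not fully consumed.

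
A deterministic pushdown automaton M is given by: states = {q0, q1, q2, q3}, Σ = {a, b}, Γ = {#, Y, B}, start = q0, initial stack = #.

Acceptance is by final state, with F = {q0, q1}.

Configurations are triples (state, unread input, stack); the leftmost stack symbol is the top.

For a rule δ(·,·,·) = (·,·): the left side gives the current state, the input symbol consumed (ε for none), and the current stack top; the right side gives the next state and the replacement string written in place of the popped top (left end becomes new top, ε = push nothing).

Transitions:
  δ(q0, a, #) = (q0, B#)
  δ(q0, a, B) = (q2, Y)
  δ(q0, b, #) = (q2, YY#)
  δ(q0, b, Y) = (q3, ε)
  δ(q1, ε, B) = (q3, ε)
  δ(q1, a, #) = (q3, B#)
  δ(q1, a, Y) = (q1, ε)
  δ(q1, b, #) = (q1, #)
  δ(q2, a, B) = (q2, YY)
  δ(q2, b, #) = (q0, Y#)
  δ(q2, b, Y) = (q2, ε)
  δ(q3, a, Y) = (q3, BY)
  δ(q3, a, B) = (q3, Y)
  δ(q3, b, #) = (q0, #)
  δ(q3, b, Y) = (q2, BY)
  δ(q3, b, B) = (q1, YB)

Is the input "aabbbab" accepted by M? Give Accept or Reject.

Reject

(q0, aabbbab, #)
  read a, top #: go to q0, push B# → (q0, abbbab, B#)
  read a, top B: go to q2, push Y → (q2, bbbab, Y#)
  read b, top Y: go to q2, push ε → (q2, bbab, #)
  read b, top #: go to q0, push Y# → (q0, bab, Y#)
  read b, top Y: go to q3, push ε → (q3, ab, #)
No transition applies at (q3, ab, #); input not fully consumed.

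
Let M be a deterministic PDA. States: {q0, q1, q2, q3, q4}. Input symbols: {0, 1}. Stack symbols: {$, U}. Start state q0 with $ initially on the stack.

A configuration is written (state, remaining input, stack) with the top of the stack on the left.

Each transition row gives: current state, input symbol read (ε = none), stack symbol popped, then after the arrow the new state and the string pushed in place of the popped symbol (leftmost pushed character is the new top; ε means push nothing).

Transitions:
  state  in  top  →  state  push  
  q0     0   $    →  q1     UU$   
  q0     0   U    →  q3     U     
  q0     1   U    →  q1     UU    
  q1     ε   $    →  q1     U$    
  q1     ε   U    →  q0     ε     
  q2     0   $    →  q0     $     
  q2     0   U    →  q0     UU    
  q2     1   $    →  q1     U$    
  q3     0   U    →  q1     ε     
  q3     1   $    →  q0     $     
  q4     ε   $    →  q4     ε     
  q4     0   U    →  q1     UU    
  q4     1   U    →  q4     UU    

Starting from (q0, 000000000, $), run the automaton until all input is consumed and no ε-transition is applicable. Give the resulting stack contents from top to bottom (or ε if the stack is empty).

(q0, 000000000, $)
  read 0, top $: go to q1, push UU$ → (q1, 00000000, UU$)
  ε-move, top U: go to q0, push ε → (q0, 00000000, U$)
  read 0, top U: go to q3, push U → (q3, 0000000, U$)
  read 0, top U: go to q1, push ε → (q1, 000000, $)
  ε-move, top $: go to q1, push U$ → (q1, 000000, U$)
  ε-move, top U: go to q0, push ε → (q0, 000000, $)
  read 0, top $: go to q1, push UU$ → (q1, 00000, UU$)
  ε-move, top U: go to q0, push ε → (q0, 00000, U$)
  read 0, top U: go to q3, push U → (q3, 0000, U$)
  read 0, top U: go to q1, push ε → (q1, 000, $)
  ε-move, top $: go to q1, push U$ → (q1, 000, U$)
  ε-move, top U: go to q0, push ε → (q0, 000, $)
  read 0, top $: go to q1, push UU$ → (q1, 00, UU$)
  ε-move, top U: go to q0, push ε → (q0, 00, U$)
  read 0, top U: go to q3, push U → (q3, 0, U$)
  read 0, top U: go to q1, push ε → (q1, ε, $)
  ε-move, top $: go to q1, push U$ → (q1, ε, U$)
  ε-move, top U: go to q0, push ε → (q0, ε, $)
All input consumed in state q0 with stack $.

$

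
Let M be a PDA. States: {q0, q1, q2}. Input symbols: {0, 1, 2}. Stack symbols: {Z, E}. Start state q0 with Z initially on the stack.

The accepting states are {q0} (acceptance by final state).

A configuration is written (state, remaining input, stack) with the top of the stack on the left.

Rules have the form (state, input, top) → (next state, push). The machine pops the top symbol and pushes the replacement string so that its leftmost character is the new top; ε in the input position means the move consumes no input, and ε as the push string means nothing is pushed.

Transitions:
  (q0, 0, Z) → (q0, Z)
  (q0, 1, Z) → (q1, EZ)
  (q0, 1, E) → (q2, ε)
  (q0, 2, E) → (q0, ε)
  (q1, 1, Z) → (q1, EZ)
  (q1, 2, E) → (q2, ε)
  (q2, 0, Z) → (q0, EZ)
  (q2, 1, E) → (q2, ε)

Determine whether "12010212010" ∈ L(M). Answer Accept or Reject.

One accepting computation: (q0, 12010212010, Z) ⊢ (q1, 2010212010, EZ) ⊢ (q2, 010212010, Z) ⊢ (q0, 10212010, EZ) ⊢ (q2, 0212010, Z) ⊢ (q0, 212010, EZ) ⊢ (q0, 12010, Z) ⊢ (q1, 2010, EZ) ⊢ (q2, 010, Z) ⊢ (q0, 10, EZ) ⊢ (q2, 0, Z) ⊢ (q0, ε, EZ)
All input consumed and state q0 ∈ F.

Accept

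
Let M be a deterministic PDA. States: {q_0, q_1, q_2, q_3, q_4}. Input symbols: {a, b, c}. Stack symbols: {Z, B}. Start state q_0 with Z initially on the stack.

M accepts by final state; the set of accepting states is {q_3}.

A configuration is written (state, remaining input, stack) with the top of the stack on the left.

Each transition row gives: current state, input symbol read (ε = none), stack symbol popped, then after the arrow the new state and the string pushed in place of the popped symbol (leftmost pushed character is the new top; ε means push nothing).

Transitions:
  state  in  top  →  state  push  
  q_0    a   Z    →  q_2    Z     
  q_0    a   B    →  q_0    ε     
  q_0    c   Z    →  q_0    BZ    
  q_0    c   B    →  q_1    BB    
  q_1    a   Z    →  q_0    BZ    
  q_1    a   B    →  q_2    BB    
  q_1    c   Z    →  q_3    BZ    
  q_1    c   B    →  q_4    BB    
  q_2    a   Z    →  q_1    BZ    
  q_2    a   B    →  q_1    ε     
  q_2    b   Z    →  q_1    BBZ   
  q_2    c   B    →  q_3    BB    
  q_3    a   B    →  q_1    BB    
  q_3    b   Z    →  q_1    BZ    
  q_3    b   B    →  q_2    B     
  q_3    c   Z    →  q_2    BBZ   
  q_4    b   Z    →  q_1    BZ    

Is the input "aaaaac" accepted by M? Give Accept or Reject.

Accept

(q_0, aaaaac, Z)
  read a, top Z: go to q_2, push Z → (q_2, aaaac, Z)
  read a, top Z: go to q_1, push BZ → (q_1, aaac, BZ)
  read a, top B: go to q_2, push BB → (q_2, aac, BBZ)
  read a, top B: go to q_1, push ε → (q_1, ac, BZ)
  read a, top B: go to q_2, push BB → (q_2, c, BBZ)
  read c, top B: go to q_3, push BB → (q_3, ε, BBBZ)
All input consumed; state q_3 ∈ F.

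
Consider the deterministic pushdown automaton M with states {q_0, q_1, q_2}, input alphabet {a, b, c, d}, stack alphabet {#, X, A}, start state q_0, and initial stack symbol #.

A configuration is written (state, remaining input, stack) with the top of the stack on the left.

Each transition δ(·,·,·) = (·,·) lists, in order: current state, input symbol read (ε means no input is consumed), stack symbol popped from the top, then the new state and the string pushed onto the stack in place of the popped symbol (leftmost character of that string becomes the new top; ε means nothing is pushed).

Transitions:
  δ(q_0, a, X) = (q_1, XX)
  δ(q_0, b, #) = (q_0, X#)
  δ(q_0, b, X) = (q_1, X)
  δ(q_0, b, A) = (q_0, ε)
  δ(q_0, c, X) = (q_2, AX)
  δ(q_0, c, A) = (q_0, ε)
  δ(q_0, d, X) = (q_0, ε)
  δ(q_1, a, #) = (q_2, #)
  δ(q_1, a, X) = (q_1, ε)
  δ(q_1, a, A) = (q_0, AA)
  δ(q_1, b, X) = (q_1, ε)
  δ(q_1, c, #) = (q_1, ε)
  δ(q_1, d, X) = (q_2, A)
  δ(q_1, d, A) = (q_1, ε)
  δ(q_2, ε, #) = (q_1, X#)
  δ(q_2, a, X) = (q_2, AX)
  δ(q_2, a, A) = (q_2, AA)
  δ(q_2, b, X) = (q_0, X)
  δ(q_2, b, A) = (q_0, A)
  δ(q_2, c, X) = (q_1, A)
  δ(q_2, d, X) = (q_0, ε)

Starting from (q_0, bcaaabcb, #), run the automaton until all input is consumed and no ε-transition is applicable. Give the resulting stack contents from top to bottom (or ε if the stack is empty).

AAX#

(q_0, bcaaabcb, #)
  read b, top #: go to q_0, push X# → (q_0, caaabcb, X#)
  read c, top X: go to q_2, push AX → (q_2, aaabcb, AX#)
  read a, top A: go to q_2, push AA → (q_2, aabcb, AAX#)
  read a, top A: go to q_2, push AA → (q_2, abcb, AAAX#)
  read a, top A: go to q_2, push AA → (q_2, bcb, AAAAX#)
  read b, top A: go to q_0, push A → (q_0, cb, AAAAX#)
  read c, top A: go to q_0, push ε → (q_0, b, AAAX#)
  read b, top A: go to q_0, push ε → (q_0, ε, AAX#)
All input consumed in state q_0 with stack AAX#.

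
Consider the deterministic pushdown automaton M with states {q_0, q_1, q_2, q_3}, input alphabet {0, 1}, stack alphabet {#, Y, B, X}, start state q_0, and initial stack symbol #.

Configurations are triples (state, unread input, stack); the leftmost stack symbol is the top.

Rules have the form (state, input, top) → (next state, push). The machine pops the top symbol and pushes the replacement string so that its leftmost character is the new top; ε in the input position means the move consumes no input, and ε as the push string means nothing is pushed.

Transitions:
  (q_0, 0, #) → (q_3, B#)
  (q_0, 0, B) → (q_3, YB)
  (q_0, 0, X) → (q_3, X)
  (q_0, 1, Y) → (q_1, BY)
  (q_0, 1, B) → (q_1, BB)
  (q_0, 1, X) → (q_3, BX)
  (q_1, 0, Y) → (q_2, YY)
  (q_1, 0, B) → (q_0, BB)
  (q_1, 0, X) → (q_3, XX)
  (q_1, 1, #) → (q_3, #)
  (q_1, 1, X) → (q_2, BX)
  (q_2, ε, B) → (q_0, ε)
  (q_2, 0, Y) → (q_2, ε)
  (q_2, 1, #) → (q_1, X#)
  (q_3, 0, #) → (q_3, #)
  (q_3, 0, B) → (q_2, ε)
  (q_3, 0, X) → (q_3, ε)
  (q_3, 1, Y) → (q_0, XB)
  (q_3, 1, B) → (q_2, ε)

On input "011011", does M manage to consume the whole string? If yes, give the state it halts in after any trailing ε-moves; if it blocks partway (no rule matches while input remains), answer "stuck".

(q_0, 011011, #)
  read 0, top #: go to q_3, push B# → (q_3, 11011, B#)
  read 1, top B: go to q_2, push ε → (q_2, 1011, #)
  read 1, top #: go to q_1, push X# → (q_1, 011, X#)
  read 0, top X: go to q_3, push XX → (q_3, 11, XX#)
No transition for (q_3, 1, top X); M blocks with input 11 remaining.

stuck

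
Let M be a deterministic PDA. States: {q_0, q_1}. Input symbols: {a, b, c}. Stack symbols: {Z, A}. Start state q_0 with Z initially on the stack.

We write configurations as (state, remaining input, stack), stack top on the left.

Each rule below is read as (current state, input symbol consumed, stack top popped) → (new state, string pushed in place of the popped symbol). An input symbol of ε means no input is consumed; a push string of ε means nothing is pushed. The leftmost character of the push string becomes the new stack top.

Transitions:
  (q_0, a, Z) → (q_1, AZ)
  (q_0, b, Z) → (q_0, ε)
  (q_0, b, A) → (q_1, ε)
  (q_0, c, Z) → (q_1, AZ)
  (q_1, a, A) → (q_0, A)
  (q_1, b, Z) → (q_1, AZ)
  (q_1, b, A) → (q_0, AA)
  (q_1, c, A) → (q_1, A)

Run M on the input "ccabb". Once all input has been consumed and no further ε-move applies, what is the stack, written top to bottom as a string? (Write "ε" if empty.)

(q_0, ccabb, Z)
  read c, top Z: go to q_1, push AZ → (q_1, cabb, AZ)
  read c, top A: go to q_1, push A → (q_1, abb, AZ)
  read a, top A: go to q_0, push A → (q_0, bb, AZ)
  read b, top A: go to q_1, push ε → (q_1, b, Z)
  read b, top Z: go to q_1, push AZ → (q_1, ε, AZ)
All input consumed in state q_1 with stack AZ.

AZ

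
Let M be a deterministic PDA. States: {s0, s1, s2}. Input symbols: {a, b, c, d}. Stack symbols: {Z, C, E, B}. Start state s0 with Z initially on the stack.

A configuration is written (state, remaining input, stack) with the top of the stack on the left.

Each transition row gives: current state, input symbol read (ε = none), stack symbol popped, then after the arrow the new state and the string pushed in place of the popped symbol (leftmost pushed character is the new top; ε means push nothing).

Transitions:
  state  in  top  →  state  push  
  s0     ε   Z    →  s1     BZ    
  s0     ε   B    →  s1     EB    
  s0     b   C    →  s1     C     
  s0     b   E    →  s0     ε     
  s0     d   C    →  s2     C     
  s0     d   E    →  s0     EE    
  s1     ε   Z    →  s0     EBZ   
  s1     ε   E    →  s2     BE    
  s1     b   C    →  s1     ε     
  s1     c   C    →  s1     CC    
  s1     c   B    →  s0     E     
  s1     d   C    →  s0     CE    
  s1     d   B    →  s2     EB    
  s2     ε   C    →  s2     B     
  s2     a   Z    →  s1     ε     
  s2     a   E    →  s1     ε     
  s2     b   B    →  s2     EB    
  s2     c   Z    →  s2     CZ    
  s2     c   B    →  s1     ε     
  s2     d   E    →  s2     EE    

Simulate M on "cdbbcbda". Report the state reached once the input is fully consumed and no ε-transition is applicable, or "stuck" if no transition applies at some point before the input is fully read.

s1

(s0, cdbbcbda, Z)
  ε-move, top Z: go to s1, push BZ → (s1, cdbbcbda, BZ)
  read c, top B: go to s0, push E → (s0, dbbcbda, EZ)
  read d, top E: go to s0, push EE → (s0, bbcbda, EEZ)
  read b, top E: go to s0, push ε → (s0, bcbda, EZ)
  read b, top E: go to s0, push ε → (s0, cbda, Z)
  ε-move, top Z: go to s1, push BZ → (s1, cbda, BZ)
  read c, top B: go to s0, push E → (s0, bda, EZ)
  read b, top E: go to s0, push ε → (s0, da, Z)
  ε-move, top Z: go to s1, push BZ → (s1, da, BZ)
  read d, top B: go to s2, push EB → (s2, a, EBZ)
  read a, top E: go to s1, push ε → (s1, ε, BZ)
All input consumed; M is in state s1.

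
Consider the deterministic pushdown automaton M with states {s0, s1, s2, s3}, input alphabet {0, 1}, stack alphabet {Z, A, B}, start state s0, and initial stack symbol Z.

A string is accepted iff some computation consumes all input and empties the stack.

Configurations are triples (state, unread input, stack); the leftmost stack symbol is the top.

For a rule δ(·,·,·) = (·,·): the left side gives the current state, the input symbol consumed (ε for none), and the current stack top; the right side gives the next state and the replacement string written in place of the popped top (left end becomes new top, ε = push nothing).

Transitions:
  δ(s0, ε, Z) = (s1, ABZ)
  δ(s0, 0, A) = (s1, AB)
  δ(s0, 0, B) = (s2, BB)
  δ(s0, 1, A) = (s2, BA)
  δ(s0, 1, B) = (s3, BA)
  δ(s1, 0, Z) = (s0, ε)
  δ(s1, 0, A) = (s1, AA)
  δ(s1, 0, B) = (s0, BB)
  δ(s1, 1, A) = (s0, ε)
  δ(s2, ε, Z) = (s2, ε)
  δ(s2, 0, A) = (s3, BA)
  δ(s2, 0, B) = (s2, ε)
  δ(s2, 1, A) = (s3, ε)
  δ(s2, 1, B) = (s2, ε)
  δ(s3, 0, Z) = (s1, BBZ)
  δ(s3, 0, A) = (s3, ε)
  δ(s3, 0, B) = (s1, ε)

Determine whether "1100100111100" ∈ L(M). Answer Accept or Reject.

Accept

(s0, 1100100111100, Z)
  ε-move, top Z: go to s1, push ABZ → (s1, 1100100111100, ABZ)
  read 1, top A: go to s0, push ε → (s0, 100100111100, BZ)
  read 1, top B: go to s3, push BA → (s3, 00100111100, BAZ)
  read 0, top B: go to s1, push ε → (s1, 0100111100, AZ)
  read 0, top A: go to s1, push AA → (s1, 100111100, AAZ)
  read 1, top A: go to s0, push ε → (s0, 00111100, AZ)
  read 0, top A: go to s1, push AB → (s1, 0111100, ABZ)
  read 0, top A: go to s1, push AA → (s1, 111100, AABZ)
  read 1, top A: go to s0, push ε → (s0, 11100, ABZ)
  read 1, top A: go to s2, push BA → (s2, 1100, BABZ)
  read 1, top B: go to s2, push ε → (s2, 100, ABZ)
  read 1, top A: go to s3, push ε → (s3, 00, BZ)
  read 0, top B: go to s1, push ε → (s1, 0, Z)
  read 0, top Z: go to s0, push ε → (s0, ε, ε)
All input consumed and the stack is empty.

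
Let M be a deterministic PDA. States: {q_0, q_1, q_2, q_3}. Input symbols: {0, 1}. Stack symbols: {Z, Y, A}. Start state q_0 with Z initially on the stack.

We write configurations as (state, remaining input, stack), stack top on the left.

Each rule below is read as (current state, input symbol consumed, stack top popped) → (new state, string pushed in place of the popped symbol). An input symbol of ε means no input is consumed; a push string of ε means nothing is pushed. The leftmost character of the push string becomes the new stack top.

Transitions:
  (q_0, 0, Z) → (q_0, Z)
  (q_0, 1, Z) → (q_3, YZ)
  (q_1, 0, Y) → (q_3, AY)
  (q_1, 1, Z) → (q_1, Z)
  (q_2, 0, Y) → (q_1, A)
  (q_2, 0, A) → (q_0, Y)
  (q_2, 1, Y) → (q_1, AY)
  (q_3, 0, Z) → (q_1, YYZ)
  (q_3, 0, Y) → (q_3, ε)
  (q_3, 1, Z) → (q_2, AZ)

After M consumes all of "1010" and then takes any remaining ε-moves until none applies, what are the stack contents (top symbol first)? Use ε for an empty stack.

(q_0, 1010, Z)
  read 1, top Z: go to q_3, push YZ → (q_3, 010, YZ)
  read 0, top Y: go to q_3, push ε → (q_3, 10, Z)
  read 1, top Z: go to q_2, push AZ → (q_2, 0, AZ)
  read 0, top A: go to q_0, push Y → (q_0, ε, YZ)
All input consumed in state q_0 with stack YZ.

YZ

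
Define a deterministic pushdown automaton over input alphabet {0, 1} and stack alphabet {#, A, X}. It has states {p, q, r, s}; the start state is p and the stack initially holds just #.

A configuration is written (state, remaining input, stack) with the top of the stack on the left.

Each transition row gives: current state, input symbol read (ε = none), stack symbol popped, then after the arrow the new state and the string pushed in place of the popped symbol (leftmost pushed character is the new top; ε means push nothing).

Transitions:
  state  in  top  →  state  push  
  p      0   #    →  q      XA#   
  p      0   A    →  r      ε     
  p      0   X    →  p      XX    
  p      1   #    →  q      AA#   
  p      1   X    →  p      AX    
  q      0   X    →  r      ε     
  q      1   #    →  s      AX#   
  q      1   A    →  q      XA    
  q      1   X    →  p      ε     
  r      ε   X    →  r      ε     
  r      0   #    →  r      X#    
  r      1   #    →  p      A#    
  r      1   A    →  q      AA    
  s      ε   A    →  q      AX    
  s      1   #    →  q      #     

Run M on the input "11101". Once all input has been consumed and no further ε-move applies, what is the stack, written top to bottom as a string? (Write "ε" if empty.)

AA#

(p, 11101, #) ⊢ (q, 1101, AA#) ⊢ (q, 101, XAA#) ⊢ (p, 01, AA#) ⊢ (r, 1, A#) ⊢ (q, ε, AA#)
All input consumed in state q with stack AA#.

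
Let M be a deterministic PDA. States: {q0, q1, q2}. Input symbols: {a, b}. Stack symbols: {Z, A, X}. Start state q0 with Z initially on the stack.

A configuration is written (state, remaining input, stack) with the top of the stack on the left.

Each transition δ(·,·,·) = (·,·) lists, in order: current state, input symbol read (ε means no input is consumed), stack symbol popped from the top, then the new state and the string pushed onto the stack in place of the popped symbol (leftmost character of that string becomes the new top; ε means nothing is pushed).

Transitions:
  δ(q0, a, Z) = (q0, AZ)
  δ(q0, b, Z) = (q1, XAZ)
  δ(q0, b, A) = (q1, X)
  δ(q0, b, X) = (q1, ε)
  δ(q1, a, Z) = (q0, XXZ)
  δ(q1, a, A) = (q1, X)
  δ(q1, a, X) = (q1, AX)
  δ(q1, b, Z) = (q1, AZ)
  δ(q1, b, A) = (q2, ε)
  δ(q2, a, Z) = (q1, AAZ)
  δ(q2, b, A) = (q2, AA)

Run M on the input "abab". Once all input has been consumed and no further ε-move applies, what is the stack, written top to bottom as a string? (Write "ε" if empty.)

(q0, abab, Z)
  read a, top Z: go to q0, push AZ → (q0, bab, AZ)
  read b, top A: go to q1, push X → (q1, ab, XZ)
  read a, top X: go to q1, push AX → (q1, b, AXZ)
  read b, top A: go to q2, push ε → (q2, ε, XZ)
All input consumed in state q2 with stack XZ.

XZ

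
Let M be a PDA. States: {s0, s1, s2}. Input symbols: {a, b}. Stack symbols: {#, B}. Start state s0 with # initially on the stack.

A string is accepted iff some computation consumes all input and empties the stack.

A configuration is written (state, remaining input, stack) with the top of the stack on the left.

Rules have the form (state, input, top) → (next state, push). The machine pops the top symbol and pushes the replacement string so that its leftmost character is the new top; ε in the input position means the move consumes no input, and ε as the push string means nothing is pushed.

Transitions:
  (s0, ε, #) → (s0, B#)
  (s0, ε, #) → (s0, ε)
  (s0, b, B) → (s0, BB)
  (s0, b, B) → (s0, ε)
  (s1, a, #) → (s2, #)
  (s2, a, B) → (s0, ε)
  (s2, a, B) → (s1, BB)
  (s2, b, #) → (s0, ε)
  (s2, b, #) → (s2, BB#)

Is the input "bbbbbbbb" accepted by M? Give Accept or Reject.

Accept

One accepting computation: (s0, bbbbbbbb, #) ⊢ (s0, bbbbbbbb, B#) ⊢ (s0, bbbbbbb, BB#) ⊢ (s0, bbbbbb, BBB#) ⊢ (s0, bbbbb, BBBB#) ⊢ (s0, bbbb, BBB#) ⊢ (s0, bbb, BB#) ⊢ (s0, bb, B#) ⊢ (s0, b, #) ⊢ (s0, b, B#) ⊢ (s0, ε, #) ⊢ (s0, ε, ε)
All input consumed and the stack is empty.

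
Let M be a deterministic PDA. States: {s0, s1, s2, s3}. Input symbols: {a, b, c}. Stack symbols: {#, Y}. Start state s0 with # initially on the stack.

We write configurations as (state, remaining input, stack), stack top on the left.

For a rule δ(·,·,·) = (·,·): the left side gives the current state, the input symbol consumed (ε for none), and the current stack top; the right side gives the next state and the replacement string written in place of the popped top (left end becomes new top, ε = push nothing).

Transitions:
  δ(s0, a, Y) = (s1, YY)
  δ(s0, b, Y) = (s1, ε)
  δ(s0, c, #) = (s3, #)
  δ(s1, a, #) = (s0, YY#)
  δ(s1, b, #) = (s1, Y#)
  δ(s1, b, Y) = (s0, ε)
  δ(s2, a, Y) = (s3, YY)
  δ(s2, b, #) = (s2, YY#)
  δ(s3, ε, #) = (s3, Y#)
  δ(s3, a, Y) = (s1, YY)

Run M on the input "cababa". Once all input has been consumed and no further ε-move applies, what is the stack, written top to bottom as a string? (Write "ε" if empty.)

(s0, cababa, #) ⊢ (s3, ababa, #) ⊢ (s3, ababa, Y#) ⊢ (s1, baba, YY#) ⊢ (s0, aba, Y#) ⊢ (s1, ba, YY#) ⊢ (s0, a, Y#) ⊢ (s1, ε, YY#)
All input consumed in state s1 with stack YY#.

YY#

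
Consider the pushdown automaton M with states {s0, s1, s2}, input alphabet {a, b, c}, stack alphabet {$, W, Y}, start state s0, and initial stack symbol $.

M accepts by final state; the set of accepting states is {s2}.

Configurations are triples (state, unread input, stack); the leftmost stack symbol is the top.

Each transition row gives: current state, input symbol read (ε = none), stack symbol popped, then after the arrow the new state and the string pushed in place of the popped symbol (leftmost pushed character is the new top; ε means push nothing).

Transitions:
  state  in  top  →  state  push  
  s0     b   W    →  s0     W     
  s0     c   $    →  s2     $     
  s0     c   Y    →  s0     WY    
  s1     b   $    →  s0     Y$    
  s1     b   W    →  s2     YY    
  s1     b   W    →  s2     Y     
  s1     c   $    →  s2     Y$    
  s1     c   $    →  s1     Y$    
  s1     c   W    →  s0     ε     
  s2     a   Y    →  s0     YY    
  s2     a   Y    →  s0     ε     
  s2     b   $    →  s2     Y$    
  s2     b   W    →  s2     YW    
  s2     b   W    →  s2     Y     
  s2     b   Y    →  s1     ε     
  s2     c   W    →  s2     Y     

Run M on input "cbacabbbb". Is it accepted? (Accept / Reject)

No computation consumes all input and reaches a final state.

Reject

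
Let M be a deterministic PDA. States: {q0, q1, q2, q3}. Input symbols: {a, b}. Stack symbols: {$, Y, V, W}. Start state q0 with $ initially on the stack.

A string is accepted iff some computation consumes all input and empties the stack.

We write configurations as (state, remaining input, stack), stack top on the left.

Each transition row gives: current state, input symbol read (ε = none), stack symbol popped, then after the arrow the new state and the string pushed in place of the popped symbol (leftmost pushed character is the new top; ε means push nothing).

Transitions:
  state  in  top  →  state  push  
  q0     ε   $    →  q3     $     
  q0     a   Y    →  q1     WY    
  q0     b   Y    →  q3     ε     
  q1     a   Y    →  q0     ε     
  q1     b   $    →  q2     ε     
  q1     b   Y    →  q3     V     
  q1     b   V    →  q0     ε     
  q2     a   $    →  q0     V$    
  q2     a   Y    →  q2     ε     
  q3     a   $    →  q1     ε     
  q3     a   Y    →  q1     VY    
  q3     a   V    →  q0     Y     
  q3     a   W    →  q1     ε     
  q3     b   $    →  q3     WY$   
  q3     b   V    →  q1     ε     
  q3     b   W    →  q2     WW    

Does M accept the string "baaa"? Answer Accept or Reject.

Accept

(q0, baaa, $) ⊢ (q3, baaa, $) ⊢ (q3, aaa, WY$) ⊢ (q1, aa, Y$) ⊢ (q0, a, $) ⊢ (q3, a, $) ⊢ (q1, ε, ε)
All input consumed and the stack is empty.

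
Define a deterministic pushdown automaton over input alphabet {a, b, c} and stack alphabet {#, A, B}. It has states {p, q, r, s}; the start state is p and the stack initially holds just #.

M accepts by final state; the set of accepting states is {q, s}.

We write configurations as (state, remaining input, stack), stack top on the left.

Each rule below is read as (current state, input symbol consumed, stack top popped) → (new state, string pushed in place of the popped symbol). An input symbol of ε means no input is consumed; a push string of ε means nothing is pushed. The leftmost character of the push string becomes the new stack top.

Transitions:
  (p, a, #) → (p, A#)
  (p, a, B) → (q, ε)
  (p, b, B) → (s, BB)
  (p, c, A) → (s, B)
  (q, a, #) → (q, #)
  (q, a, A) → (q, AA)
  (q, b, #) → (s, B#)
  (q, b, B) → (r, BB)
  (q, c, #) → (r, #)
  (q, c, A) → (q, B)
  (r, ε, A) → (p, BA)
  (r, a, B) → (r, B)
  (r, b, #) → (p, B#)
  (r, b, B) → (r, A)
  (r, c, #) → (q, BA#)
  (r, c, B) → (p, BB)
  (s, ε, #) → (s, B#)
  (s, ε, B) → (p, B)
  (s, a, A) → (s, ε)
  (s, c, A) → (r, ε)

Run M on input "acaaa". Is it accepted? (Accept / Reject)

(p, acaaa, #)
  read a, top #: go to p, push A# → (p, caaa, A#)
  read c, top A: go to s, push B → (s, aaa, B#)
  ε-move, top B: go to p, push B → (p, aaa, B#)
  read a, top B: go to q, push ε → (q, aa, #)
  read a, top #: go to q, push # → (q, a, #)
  read a, top #: go to q, push # → (q, ε, #)
All input consumed; state q ∈ F.

Accept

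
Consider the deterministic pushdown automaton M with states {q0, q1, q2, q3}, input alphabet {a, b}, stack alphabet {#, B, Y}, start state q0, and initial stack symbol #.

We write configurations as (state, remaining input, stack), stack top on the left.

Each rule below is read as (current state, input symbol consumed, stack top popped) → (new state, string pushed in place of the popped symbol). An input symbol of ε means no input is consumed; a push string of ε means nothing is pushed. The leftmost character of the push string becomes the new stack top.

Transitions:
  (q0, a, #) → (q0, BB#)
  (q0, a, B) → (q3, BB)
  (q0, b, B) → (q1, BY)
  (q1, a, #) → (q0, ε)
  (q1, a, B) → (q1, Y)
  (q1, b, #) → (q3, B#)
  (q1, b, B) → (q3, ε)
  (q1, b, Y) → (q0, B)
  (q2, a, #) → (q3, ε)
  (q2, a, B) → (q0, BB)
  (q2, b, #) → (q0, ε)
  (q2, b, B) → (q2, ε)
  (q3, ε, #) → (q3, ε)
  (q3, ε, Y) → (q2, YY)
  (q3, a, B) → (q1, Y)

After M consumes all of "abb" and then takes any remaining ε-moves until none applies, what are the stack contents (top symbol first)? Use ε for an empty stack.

YYB#

(q0, abb, #) ⊢ (q0, bb, BB#) ⊢ (q1, b, BYB#) ⊢ (q3, ε, YB#) ⊢ (q2, ε, YYB#)
All input consumed in state q2 with stack YYB#.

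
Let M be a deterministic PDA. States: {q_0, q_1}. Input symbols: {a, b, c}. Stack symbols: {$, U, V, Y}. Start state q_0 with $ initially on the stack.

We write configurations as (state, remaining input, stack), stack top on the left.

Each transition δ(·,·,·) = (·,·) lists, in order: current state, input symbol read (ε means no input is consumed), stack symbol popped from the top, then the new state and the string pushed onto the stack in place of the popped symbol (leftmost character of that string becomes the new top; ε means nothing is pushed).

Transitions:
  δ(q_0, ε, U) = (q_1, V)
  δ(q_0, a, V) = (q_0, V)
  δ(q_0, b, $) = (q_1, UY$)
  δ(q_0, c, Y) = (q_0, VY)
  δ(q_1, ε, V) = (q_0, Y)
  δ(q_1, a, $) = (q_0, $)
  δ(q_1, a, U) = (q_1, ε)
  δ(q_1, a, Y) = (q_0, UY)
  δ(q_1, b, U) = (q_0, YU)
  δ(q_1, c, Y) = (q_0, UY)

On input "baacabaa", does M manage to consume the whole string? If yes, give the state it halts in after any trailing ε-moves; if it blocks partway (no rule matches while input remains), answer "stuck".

stuck

(q_0, baacabaa, $) ⊢ (q_1, aacabaa, UY$) ⊢ (q_1, acabaa, Y$) ⊢ (q_0, cabaa, UY$) ⊢ (q_1, cabaa, VY$) ⊢ (q_0, cabaa, YY$) ⊢ (q_0, abaa, VYY$) ⊢ (q_0, baa, VYY$)
No transition for (q_0, b, top V); M blocks with input baa remaining.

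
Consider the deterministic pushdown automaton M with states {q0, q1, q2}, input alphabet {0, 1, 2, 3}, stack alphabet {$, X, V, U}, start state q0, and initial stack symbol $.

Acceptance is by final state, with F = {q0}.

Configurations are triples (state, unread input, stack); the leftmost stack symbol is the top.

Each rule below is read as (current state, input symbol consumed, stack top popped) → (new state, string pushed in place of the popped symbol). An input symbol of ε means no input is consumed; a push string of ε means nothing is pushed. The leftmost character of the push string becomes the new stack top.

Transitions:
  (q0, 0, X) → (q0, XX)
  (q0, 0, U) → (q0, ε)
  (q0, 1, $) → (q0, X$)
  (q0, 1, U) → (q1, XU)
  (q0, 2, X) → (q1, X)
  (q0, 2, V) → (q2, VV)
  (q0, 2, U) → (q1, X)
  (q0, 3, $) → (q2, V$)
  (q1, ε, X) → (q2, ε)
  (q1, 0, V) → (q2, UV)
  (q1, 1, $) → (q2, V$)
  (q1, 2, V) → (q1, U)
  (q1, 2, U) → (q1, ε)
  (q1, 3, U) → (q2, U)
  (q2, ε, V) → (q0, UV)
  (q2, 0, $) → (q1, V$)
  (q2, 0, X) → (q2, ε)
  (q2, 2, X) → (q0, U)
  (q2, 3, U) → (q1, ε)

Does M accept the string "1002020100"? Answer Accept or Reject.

Accept

(q0, 1002020100, $)
  read 1, top $: go to q0, push X$ → (q0, 002020100, X$)
  read 0, top X: go to q0, push XX → (q0, 02020100, XX$)
  read 0, top X: go to q0, push XX → (q0, 2020100, XXX$)
  read 2, top X: go to q1, push X → (q1, 020100, XXX$)
  ε-move, top X: go to q2, push ε → (q2, 020100, XX$)
  read 0, top X: go to q2, push ε → (q2, 20100, X$)
  read 2, top X: go to q0, push U → (q0, 0100, U$)
  read 0, top U: go to q0, push ε → (q0, 100, $)
  read 1, top $: go to q0, push X$ → (q0, 00, X$)
  read 0, top X: go to q0, push XX → (q0, 0, XX$)
  read 0, top X: go to q0, push XX → (q0, ε, XXX$)
All input consumed; state q0 ∈ F.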